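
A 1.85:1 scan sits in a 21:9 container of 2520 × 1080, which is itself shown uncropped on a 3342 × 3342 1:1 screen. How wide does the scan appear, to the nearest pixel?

2650 px

1.85:1 in 2520×1080: fills the height, so the scan is 1998.00 × 1080.00.
The 21:9 canvas is width-limited in 3342×3342, giving 3342.00 × 1432.29; scale factor 1.3262.
Applying the same ×1.3262: 1998.00 → 2649.73.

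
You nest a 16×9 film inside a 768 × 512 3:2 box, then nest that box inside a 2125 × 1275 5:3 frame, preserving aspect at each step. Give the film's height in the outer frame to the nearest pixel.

First fit — 16×9 into 768×512 spans the width: 768.00 × 432.00.
The 3:2 canvas is height-limited in 2125×1275, giving 1912.50 × 1275.00; scale factor 2.4902.
Applying the same ×2.4902: 432.00 → 1075.78.

1076 px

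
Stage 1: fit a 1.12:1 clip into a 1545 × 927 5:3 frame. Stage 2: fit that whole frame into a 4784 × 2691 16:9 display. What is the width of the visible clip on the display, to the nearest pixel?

3014 px

Inside the 1545×927 canvas the clip is height-limited at 1038.24 × 927.00.
The 5:3 canvas is height-limited in 4784×2691, giving 4485.00 × 2691.00; scale factor 2.9029.
Applying the same ×2.9029: 1038.24 → 3013.92.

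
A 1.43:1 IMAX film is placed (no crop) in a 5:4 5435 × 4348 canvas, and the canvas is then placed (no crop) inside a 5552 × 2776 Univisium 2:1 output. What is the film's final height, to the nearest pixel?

2427 px

1.43:1 IMAX in 5435×4348: fills the width, so the film is 5435.00 × 3800.70.
The 5:4 canvas is height-limited in 5552×2776, giving 3470.00 × 2776.00; scale factor 0.6385.
The film scales with it: height 3800.70 × 0.6385 ≈ 2426.57.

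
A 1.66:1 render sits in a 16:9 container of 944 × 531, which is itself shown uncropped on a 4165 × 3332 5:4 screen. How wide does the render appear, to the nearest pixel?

Inside the 944×531 canvas the render is height-limited at 881.46 × 531.00.
The 16:9 canvas is width-limited in 4165×3332, giving 4165.00 × 2342.81; scale factor 4.4121.
So the render's width is 881.46 × 4.4121 ≈ 3889.07.

3889 px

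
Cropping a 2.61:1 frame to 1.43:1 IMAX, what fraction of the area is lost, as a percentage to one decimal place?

1.43:1 IMAX is narrower than 2.61:1, so the crop keeps the full height and trims the width.
(1.430)/(2.610) ≈ 0.548 of the area survives, leaving 45.21% discarded.

45.2%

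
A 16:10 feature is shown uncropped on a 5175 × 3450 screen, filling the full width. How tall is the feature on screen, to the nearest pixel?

3234 px

That makes the image 3234.38 px tall (5175 × 10/16).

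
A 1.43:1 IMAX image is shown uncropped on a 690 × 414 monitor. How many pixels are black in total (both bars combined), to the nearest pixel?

40564 pixels

1.43:1 IMAX (1.430) < 5:3 (1.667), so the image fills the height.
That makes the image 592.0200 px wide (414 × 1.430).
Black = 690 − 592.0200 = 97.9800 px.
Across the 414-px span: 97.9800 × 414 ≈ 40564 px.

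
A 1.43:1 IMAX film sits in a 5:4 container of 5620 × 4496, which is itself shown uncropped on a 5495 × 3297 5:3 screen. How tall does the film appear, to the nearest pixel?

2882 px

Inside the 5620×4496 canvas the film is width-limited at 5620.00 × 3930.07.
Second fit — the 5:4 canvas into 5495×3297 spans the height: 4121.25 × 3297.00 (×0.7333 from 5620×4496).
The film scales with it: height 3930.07 × 0.7333 ≈ 2881.99.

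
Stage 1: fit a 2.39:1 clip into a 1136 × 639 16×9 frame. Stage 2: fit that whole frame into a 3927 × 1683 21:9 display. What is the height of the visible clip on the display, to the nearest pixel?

1252 px

2.39:1 in 1136×639: fills the width, so the clip is 1136.00 × 475.31.
The 16×9 canvas is height-limited in 3927×1683, giving 2992.00 × 1683.00; scale factor 2.6338.
So the clip's height is 475.31 × 2.6338 ≈ 1251.88.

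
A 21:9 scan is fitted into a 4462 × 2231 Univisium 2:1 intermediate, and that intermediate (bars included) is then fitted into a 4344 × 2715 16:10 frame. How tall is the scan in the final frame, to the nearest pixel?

21:9 in 4462×2231: fills the width, so the scan is 4462.00 × 1912.29.
Univisium 2:1 in 4344×2715: fills the width, so the intermediate becomes 4344.00 × 2172.00 — a scale of ×0.9736.
So the scan's height is 1912.29 × 0.9736 ≈ 1861.71.

1862 px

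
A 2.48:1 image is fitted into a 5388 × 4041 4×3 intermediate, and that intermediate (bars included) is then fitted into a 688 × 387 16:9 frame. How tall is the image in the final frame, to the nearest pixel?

Inside the 5388×4041 canvas the image is width-limited at 5388.00 × 2172.58.
4×3 in 688×387: fills the height, so the intermediate becomes 516.00 × 387.00 — a scale of ×0.0958.
So the image's height is 2172.58 × 0.0958 ≈ 208.06.

208 px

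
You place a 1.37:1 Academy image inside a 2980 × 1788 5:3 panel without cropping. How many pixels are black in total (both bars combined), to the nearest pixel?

948427 pixels

Since 1.370 < 1.667, the image is height-limited.
The image is 1788 × 1.370 ≈ 2449.5600 px wide.
Black = 2980 − 2449.5600 = 530.4400 px.
Across the 1788-px span: 530.4400 × 1788 ≈ 948427 px.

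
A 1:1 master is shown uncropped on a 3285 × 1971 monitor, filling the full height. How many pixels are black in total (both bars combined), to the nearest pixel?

2589894 pixels

That makes the image 1971.0000 px wide (1971 × 1/1).
3285 − 1971.0000 = 1314.0000 px of bars.
That's 1314.0000 × 1971 ≈ 2589894 black pixels.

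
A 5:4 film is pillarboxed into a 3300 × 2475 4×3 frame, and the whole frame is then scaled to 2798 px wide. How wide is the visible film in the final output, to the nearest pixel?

2623 px

At 3300×2475 the film is height-limited, so width = 2475 × 5/4 ≈ 3093.75 px.
Scaling 3300 → 2798 is ×0.8479, so the width becomes 3093.75 × 0.8479 ≈ 2623.12 px.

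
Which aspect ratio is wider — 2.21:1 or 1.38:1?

2.21:1

2.21 and 1.38; 2.21 > 1.38.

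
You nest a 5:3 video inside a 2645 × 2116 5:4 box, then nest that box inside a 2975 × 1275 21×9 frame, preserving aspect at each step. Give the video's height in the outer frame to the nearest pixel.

956 px

5:3 in 2645×2116: fills the width, so the video is 2645.00 × 1587.00.
Second fit — the 5:4 canvas into 2975×1275 spans the height: 1593.75 × 1275.00 (×0.6026 from 2645×2116).
So the video's height is 1587.00 × 0.6026 ≈ 956.25.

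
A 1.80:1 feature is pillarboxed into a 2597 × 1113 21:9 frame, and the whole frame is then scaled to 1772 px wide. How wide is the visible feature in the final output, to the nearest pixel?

Fitted into 2597×1113, the feature spans the height; its width is 1113 × 1.800 ≈ 2003.40 px.
The frame scales by 1772/2597 = 0.6823; 2003.40 × 0.6823 ≈ 1366.97 px.

1367 px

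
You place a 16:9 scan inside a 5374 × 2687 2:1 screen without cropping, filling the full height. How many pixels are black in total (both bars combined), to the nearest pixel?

Content width = 2687 × 16/9 ≈ 4776.8889 px.
Black = 5374 − 4776.8889 = 597.1111 px.
That's 597.1111 × 2687 ≈ 1604438 black pixels.

1604438 pixels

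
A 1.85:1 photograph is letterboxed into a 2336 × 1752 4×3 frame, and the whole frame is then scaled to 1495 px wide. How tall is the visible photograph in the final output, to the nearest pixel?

Fitted into 2336×1752, the photograph spans the width; its height is 2336 / 1.850 ≈ 1262.70 px.
Scaling 2336 → 1495 is ×0.6400, so the height becomes 1262.70 × 0.6400 ≈ 808.11 px.

808 px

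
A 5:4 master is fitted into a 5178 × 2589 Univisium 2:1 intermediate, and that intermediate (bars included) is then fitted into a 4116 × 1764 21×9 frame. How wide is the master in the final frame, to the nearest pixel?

5:4 in 5178×2589: fills the height, so the master is 3236.25 × 2589.00.
The Univisium 2:1 canvas is height-limited in 4116×1764, giving 3528.00 × 1764.00; scale factor 0.6813.
The master scales with it: width 3236.25 × 0.6813 ≈ 2205.00.

2205 px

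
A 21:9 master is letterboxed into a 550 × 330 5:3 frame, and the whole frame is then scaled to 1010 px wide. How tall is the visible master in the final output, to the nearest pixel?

Fitted into 550×330, the master spans the width; its height is 550 × 9/21 ≈ 235.71 px.
The frame scales by 1010/550 = 1.8364; 235.71 × 1.8364 ≈ 432.86 px.

433 px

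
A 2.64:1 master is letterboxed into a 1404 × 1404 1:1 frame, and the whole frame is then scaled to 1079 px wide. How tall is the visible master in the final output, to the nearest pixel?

In the 1404×1404 frame the master fills the width: height = 1404 / 2.640 ≈ 531.82 px.
Resizing to 1079 px wide multiplies everything by 0.7685: 531.82 → 408.71 px.

409 px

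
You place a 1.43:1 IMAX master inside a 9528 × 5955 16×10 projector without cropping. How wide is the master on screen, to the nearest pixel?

8516 px

1.43:1 IMAX (1.430) < 16×10 (1.600), so the master fills the height.
Content width = 5955 × 1.430 ≈ 8515.65 px.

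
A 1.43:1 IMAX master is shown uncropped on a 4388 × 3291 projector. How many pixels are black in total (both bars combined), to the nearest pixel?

Since 1.430 > 1.333, the master is width-limited.
The master is 4388 / 1.430 ≈ 3068.5315 px tall.
Black = 3291 − 3068.5315 = 222.4685 px.
Bar area = 222.4685 × 4388 ≈ 976192 px.

976192 pixels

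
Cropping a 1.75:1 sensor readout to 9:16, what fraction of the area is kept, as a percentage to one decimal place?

32.1%

9:16 is narrower than 1.75:1, so the crop keeps the full height and trims the width.
Area ratio = (0.562)/(1.750) = 32.14% retained.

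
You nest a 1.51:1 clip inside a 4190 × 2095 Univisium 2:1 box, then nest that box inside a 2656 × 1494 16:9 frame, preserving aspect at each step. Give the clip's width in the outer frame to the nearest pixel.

Inside the 4190×2095 canvas the clip is height-limited at 3163.45 × 2095.00.
The Univisium 2:1 canvas is width-limited in 2656×1494, giving 2656.00 × 1328.00; scale factor 0.6339.
The clip scales with it: width 3163.45 × 0.6339 ≈ 2005.28.

2005 px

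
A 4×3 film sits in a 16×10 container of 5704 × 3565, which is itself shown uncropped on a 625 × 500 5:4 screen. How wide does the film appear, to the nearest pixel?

4×3 in 5704×3565: fills the height, so the film is 4753.33 × 3565.00.
The 16×10 canvas is width-limited in 625×500, giving 625.00 × 390.62; scale factor 0.1096.
The film scales with it: width 4753.33 × 0.1096 ≈ 520.83.

521 px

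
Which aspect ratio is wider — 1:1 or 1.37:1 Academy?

1 and 1.37; 1.37 > 1.

1.37:1 Academy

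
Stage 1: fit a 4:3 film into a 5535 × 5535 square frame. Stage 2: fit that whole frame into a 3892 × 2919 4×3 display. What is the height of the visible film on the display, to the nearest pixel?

First fit — 4:3 into 5535×5535 spans the width: 5535.00 × 4151.25.
square in 3892×2919: fills the height, so the intermediate becomes 2919.00 × 2919.00 — a scale of ×0.5274.
The film scales with it: height 4151.25 × 0.5274 ≈ 2189.25.

2189 px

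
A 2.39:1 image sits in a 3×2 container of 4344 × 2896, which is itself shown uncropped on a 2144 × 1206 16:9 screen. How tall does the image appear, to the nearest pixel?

Inside the 4344×2896 canvas the image is width-limited at 4344.00 × 1817.57.
3×2 in 2144×1206: fills the height, so the intermediate becomes 1809.00 × 1206.00 — a scale of ×0.4164.
So the image's height is 1817.57 × 0.4164 ≈ 756.90.

757 px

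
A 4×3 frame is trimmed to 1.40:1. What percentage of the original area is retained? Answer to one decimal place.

95.2%

1.40:1 is wider than 4×3, so the crop keeps the full width and trims the height.
(1.333)/(1.400) ≈ 0.952 of the area survives.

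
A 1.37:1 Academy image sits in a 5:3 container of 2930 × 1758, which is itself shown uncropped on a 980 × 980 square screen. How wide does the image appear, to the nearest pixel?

First fit — 1.37:1 Academy into 2930×1758 spans the height: 2408.46 × 1758.00.
5:3 in 980×980: fills the width, so the intermediate becomes 980.00 × 588.00 — a scale of ×0.3345.
So the image's width is 2408.46 × 0.3345 ≈ 805.56.

806 px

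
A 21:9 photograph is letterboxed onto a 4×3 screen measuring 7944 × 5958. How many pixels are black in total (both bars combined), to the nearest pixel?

20284437 pixels

Since 2.333 > 1.333, the photograph is width-limited.
That makes the image 3404.5714 px tall (7944 × 9/21).
Black = 5958 − 3404.5714 = 2553.4286 px.
Across the 7944-px span: 2553.4286 × 7944 ≈ 20284437 px.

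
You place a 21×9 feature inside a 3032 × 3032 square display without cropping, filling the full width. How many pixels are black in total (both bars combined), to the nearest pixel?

Content height = 3032 × 9/21 ≈ 1299.4286 px.
Leftover height: 3032 − 1299.4286 = 1732.5714 px.
That's 1732.5714 × 3032 ≈ 5253157 black pixels.

5253157 pixels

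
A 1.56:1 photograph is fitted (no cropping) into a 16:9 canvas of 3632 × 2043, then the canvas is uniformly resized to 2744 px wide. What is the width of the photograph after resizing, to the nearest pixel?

2408 px

Fitted into 3632×2043, the photograph spans the height; its width is 2043 × 1.560 ≈ 3187.08 px.
The frame scales by 2744/3632 = 0.7555; 3187.08 × 0.7555 ≈ 2407.86 px.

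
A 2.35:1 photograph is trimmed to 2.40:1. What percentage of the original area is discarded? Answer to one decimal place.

Going from 2.35:1 to 2.40:1 means cutting height while keeping width.
Area ratio = (2.350)/(2.400) = 97.92%; the remaining 2.08% is cropped out.

2.1%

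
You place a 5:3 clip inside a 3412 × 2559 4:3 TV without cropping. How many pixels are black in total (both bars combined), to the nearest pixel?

5:3 is wider than 4:3, so it spans the full width.
The clip is 3412 × 3/5 ≈ 2047.2000 px tall.
2559 − 2047.2000 = 511.8000 px of bars.
Across the 3412-px span: 511.8000 × 3412 ≈ 1746262 px.

1746262 pixels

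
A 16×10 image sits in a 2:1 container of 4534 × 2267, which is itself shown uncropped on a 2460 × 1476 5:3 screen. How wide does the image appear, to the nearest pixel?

16×10 in 4534×2267: fills the height, so the image is 3627.20 × 2267.00.
The 2:1 canvas is width-limited in 2460×1476, giving 2460.00 × 1230.00; scale factor 0.5426.
So the image's width is 3627.20 × 0.5426 ≈ 1968.00.

1968 px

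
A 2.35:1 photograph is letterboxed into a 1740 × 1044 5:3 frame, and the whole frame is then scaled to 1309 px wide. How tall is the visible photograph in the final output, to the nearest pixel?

Fitted into 1740×1044, the photograph spans the width; its height is 1740 / 2.350 ≈ 740.43 px.
Scaling 1740 → 1309 is ×0.7523, so the height becomes 740.43 × 0.7523 ≈ 557.02 px.

557 px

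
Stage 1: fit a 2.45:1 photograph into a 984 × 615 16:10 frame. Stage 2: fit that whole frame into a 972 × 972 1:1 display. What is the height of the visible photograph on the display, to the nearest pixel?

Inside the 984×615 canvas the photograph is width-limited at 984.00 × 401.63.
Second fit — the 16:10 canvas into 972×972 spans the width: 972.00 × 607.50 (×0.9878 from 984×615).
Applying the same ×0.9878: 401.63 → 396.73.

397 px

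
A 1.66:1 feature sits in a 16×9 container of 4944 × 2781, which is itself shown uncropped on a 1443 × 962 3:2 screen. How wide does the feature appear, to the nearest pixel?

First fit — 1.66:1 into 4944×2781 spans the height: 4616.46 × 2781.00.
The 16×9 canvas is width-limited in 1443×962, giving 1443.00 × 811.69; scale factor 0.2919.
So the feature's width is 4616.46 × 0.2919 ≈ 1347.40.

1347 px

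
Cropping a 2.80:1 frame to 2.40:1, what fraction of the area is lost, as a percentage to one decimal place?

14.3%

The height stays; only width is cut (since 2.40:1 is narrower than 2.80:1).
Fraction kept = (2.400)/(2.800) ≈ 85.71%, so 14.29% is lost.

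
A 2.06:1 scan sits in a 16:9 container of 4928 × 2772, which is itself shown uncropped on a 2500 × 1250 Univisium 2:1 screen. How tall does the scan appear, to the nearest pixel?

1079 px

Inside the 4928×2772 canvas the scan is width-limited at 4928.00 × 2392.23.
The 16:9 canvas is height-limited in 2500×1250, giving 2222.22 × 1250.00; scale factor 0.4509.
Applying the same ×0.4509: 2392.23 → 1078.75.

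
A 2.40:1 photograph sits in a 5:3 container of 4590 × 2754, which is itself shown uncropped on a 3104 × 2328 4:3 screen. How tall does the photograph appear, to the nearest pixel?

First fit — 2.40:1 into 4590×2754 spans the width: 4590.00 × 1912.50.
Second fit — the 5:3 canvas into 3104×2328 spans the width: 3104.00 × 1862.40 (×0.6763 from 4590×2754).
The photograph scales with it: height 1912.50 × 0.6763 ≈ 1293.33.

1293 px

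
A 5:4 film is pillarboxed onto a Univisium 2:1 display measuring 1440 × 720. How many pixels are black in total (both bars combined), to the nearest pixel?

388800 pixels

Since 1.250 < 2.000, the film is height-limited.
That makes the image 900.0000 px wide (720 × 5/4).
1440 − 900.0000 = 540.0000 px of bars.
That's 540.0000 × 720 ≈ 388800 black pixels.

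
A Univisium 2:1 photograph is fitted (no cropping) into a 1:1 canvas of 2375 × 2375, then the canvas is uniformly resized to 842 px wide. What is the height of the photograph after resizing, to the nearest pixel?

Fitted into 2375×2375, the photograph spans the width; its height is 2375 × 1/2 ≈ 1187.50 px.
Resizing to 842 px wide multiplies everything by 0.3545: 1187.50 → 421.00 px.

421 px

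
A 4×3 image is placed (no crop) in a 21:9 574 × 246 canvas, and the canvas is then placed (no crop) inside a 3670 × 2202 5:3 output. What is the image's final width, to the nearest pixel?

2097 px

First fit — 4×3 into 574×246 spans the height: 328.00 × 246.00.
Second fit — the 21:9 canvas into 3670×2202 spans the width: 3670.00 × 1572.86 (×6.3937 from 574×246).
The image scales with it: width 328.00 × 6.3937 ≈ 2097.14.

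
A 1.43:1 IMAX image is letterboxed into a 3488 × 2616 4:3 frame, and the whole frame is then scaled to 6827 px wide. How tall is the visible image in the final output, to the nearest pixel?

4774 px

Fitted into 3488×2616, the image spans the width; its height is 3488 / 1.430 ≈ 2439.16 px.
Scaling 3488 → 6827 is ×1.9573, so the height becomes 2439.16 × 1.9573 ≈ 4774.13 px.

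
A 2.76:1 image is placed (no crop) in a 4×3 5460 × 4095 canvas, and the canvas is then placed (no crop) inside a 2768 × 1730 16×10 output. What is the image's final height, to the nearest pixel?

836 px

First fit — 2.76:1 into 5460×4095 spans the width: 5460.00 × 1978.26.
The 4×3 canvas is height-limited in 2768×1730, giving 2306.67 × 1730.00; scale factor 0.4225.
Applying the same ×0.4225: 1978.26 → 835.75.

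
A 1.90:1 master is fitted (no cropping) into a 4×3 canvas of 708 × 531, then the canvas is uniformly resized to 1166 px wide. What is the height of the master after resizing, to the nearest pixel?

Fitted into 708×531, the master spans the width; its height is 708 / 1.900 ≈ 372.63 px.
Resizing to 1166 px wide multiplies everything by 1.6469: 372.63 → 613.68 px.

614 px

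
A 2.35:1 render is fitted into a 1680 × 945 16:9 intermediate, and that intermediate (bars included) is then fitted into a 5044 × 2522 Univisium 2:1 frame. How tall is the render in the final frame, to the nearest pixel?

2.35:1 in 1680×945: fills the width, so the render is 1680.00 × 714.89.
16:9 in 5044×2522: fills the height, so the intermediate becomes 4483.56 × 2522.00 — a scale of ×2.6688.
So the render's height is 714.89 × 2.6688 ≈ 1907.90.

1908 px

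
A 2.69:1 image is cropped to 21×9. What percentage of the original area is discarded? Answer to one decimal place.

21×9 is narrower than 2.69:1, so the crop keeps the full height and trims the width.
Area ratio = (2.333)/(2.690) = 86.74%; the remaining 13.26% is cropped out.

13.3%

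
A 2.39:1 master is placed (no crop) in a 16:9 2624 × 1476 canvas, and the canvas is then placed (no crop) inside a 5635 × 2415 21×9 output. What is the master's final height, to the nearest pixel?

1796 px

First fit — 2.39:1 into 2624×1476 spans the width: 2624.00 × 1097.91.
Second fit — the 16:9 canvas into 5635×2415 spans the height: 4293.33 × 2415.00 (×1.6362 from 2624×1476).
The master scales with it: height 1097.91 × 1.6362 ≈ 1796.37.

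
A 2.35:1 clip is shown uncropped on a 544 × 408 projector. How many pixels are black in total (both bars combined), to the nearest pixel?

96022 pixels

Since 2.350 > 1.333, the clip is width-limited.
The clip is 544 / 2.350 ≈ 231.4894 px tall.
408 − 231.4894 = 176.5106 px of bars.
That's 176.5106 × 544 ≈ 96022 black pixels.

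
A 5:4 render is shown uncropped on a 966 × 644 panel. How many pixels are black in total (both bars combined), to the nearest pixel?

5:4 (1.250) < 3×2 (1.500), so the render fills the height.
That makes the image 805.0000 px wide (644 × 5/4).
Leftover width: 966 − 805.0000 = 161.0000 px.
That's 161.0000 × 644 ≈ 103684 black pixels.

103684 pixels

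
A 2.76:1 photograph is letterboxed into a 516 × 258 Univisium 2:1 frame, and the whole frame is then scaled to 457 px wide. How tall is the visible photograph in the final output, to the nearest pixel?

Fitted into 516×258, the photograph spans the width; its height is 516 / 2.760 ≈ 186.96 px.
Scaling 516 → 457 is ×0.8857, so the height becomes 186.96 × 0.8857 ≈ 165.58 px.

166 px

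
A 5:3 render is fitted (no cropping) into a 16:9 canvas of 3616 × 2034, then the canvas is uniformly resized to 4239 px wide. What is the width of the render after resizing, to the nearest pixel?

At 3616×2034 the render is height-limited, so width = 2034 × 5/3 ≈ 3390.00 px.
Resizing to 4239 px wide multiplies everything by 1.1723: 3390.00 → 3974.06 px.

3974 px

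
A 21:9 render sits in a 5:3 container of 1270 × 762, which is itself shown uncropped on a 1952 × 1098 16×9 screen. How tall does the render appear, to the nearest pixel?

First fit — 21:9 into 1270×762 spans the width: 1270.00 × 544.29.
5:3 in 1952×1098: fills the height, so the intermediate becomes 1830.00 × 1098.00 — a scale of ×1.4409.
So the render's height is 544.29 × 1.4409 ≈ 784.29.

784 px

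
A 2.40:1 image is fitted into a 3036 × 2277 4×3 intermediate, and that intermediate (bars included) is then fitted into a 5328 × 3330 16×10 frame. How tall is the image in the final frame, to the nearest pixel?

Inside the 3036×2277 canvas the image is width-limited at 3036.00 × 1265.00.
4×3 in 5328×3330: fills the height, so the intermediate becomes 4440.00 × 3330.00 — a scale of ×1.4625.
Applying the same ×1.4625: 1265.00 → 1850.00.

1850 px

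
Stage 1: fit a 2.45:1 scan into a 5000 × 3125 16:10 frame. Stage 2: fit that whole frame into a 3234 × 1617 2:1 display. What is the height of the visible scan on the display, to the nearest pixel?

2.45:1 in 5000×3125: fills the width, so the scan is 5000.00 × 2040.82.
Second fit — the 16:10 canvas into 3234×1617 spans the height: 2587.20 × 1617.00 (×0.5174 from 5000×3125).
So the scan's height is 2040.82 × 0.5174 ≈ 1056.00.

1056 px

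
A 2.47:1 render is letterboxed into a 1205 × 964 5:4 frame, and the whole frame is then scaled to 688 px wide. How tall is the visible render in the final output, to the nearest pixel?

279 px

Fitted into 1205×964, the render spans the width; its height is 1205 / 2.470 ≈ 487.85 px.
Scaling 1205 → 688 is ×0.5710, so the height becomes 487.85 × 0.5710 ≈ 278.54 px.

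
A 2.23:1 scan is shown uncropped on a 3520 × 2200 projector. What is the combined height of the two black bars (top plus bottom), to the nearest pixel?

622 px

Since 2.230 > 1.600, the scan is width-limited.
Content height = 3520 / 2.230 ≈ 1578.48 px.
2200 − 1578.48 = 621.52 px of bars.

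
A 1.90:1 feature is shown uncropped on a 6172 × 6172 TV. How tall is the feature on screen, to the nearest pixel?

Since 1.900 > 1.000, the feature is width-limited.
Content height = 6172 / 1.900 ≈ 3248.42 px.

3248 px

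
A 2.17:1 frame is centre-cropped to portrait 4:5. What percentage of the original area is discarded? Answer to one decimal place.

The height stays; only width is cut (since portrait 4:5 is narrower than 2.17:1).
(0.800)/(2.170) ≈ 0.369 of the area survives, leaving 63.13% discarded.

63.1%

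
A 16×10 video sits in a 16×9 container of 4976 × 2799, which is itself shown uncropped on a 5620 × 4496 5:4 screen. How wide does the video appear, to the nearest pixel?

5058 px

First fit — 16×10 into 4976×2799 spans the height: 4478.40 × 2799.00.
The 16×9 canvas is width-limited in 5620×4496, giving 5620.00 × 3161.25; scale factor 1.1294.
The video scales with it: width 4478.40 × 1.1294 ≈ 5058.00.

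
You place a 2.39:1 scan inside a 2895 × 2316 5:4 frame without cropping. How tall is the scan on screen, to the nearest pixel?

2.39:1 (2.390) > 5:4 (1.250), so the scan fills the width.
That makes the image 1211.30 px tall (2895 / 2.390).

1211 px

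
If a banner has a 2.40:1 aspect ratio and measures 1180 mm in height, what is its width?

Width = 1180 × 2.400 = 2832.

2832 mm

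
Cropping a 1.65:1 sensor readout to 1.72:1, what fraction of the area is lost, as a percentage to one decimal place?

4.1%

Going from 1.65:1 to 1.72:1 means cutting height while keeping width.
Fraction kept = (1.650)/(1.720) ≈ 95.93%, so 4.07% is lost.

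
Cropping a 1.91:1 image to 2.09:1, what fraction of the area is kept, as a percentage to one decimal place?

Going from 1.91:1 to 2.09:1 means cutting height while keeping width.
(1.910)/(2.090) ≈ 0.914 of the area survives.

91.4%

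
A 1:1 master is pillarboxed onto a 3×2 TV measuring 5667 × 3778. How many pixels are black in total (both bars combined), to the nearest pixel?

1:1 is narrower than 3×2, so it spans the full height.
Content width = 3778 × 1/1 ≈ 3778.0000 px.
5667 − 3778.0000 = 1889.0000 px of bars.
Across the 3778-px span: 1889.0000 × 3778 ≈ 7136642 px.

7136642 pixels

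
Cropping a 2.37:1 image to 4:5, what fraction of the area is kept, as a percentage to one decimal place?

4:5 is narrower than 2.37:1, so the crop keeps the full height and trims the width.
Area ratio = (0.800)/(2.370) = 33.76% retained.

33.8%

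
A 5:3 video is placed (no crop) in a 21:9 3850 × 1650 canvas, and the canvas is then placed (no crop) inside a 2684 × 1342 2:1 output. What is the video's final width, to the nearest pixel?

5:3 in 3850×1650: fills the height, so the video is 2750.00 × 1650.00.
21:9 in 2684×1342: fills the width, so the intermediate becomes 2684.00 × 1150.29 — a scale of ×0.6971.
Applying the same ×0.6971: 2750.00 → 1917.14.

1917 px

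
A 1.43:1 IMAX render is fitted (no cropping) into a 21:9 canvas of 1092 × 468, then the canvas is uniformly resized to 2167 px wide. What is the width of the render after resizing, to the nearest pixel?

1328 px

In the 1092×468 frame the render fills the height: width = 468 × 1.430 ≈ 669.24 px.
Scaling 1092 → 2167 is ×1.9844, so the width becomes 669.24 × 1.9844 ≈ 1328.06 px.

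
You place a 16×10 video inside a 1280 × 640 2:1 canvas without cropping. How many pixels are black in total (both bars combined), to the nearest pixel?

163840 pixels

Since 1.600 < 2.000, the video is height-limited.
The video is 640 × 16/10 ≈ 1024.0000 px wide.
Leftover width: 1280 − 1024.0000 = 256.0000 px.
Across the 640-px span: 256.0000 × 640 ≈ 163840 px.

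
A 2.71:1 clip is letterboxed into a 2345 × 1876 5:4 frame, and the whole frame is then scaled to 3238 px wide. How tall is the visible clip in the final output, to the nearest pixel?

In the 2345×1876 frame the clip fills the width: height = 2345 / 2.710 ≈ 865.31 px.
The frame scales by 3238/2345 = 1.3808; 865.31 × 1.3808 ≈ 1194.83 px.

1195 px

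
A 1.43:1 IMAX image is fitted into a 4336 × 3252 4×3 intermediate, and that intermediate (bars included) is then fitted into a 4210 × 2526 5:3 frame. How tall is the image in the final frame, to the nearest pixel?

1.43:1 IMAX in 4336×3252: fills the width, so the image is 4336.00 × 3032.17.
4×3 in 4210×2526: fills the height, so the intermediate becomes 3368.00 × 2526.00 — a scale of ×0.7768.
The image scales with it: height 3032.17 × 0.7768 ≈ 2355.24.

2355 px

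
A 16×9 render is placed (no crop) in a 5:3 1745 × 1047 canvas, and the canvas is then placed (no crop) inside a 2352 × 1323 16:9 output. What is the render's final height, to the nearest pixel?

1240 px

Inside the 1745×1047 canvas the render is width-limited at 1745.00 × 981.56.
5:3 in 2352×1323: fills the height, so the intermediate becomes 2205.00 × 1323.00 — a scale of ×1.2636.
The render scales with it: height 981.56 × 1.2636 ≈ 1240.31.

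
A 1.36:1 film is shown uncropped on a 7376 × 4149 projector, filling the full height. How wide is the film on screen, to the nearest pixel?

Content width = 4149 × 1.360 ≈ 5642.64 px.

5643 px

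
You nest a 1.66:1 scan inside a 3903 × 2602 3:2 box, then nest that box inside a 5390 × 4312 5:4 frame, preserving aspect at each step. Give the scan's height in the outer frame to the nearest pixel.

3247 px

Inside the 3903×2602 canvas the scan is width-limited at 3903.00 × 2351.20.
The 3:2 canvas is width-limited in 5390×4312, giving 5390.00 × 3593.33; scale factor 1.3810.
The scan scales with it: height 2351.20 × 1.3810 ≈ 3246.99.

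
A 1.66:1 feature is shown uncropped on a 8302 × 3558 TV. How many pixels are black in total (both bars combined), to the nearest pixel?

8523972 pixels

Since 1.660 < 2.333, the feature is height-limited.
Content width = 3558 × 1.660 ≈ 5906.2800 px.
Black = 8302 − 5906.2800 = 2395.7200 px.
Bar area = 2395.7200 × 3558 ≈ 8523972 px.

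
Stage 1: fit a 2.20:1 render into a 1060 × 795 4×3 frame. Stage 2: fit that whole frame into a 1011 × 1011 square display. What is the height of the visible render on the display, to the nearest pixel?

First fit — 2.20:1 into 1060×795 spans the width: 1060.00 × 481.82.
Second fit — the 4×3 canvas into 1011×1011 spans the width: 1011.00 × 758.25 (×0.9538 from 1060×795).
The render scales with it: height 481.82 × 0.9538 ≈ 459.55.

460 px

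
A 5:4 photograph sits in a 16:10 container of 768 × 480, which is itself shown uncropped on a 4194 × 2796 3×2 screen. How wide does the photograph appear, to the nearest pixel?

First fit — 5:4 into 768×480 spans the height: 600.00 × 480.00.
The 16:10 canvas is width-limited in 4194×2796, giving 4194.00 × 2621.25; scale factor 5.4609.
So the photograph's width is 600.00 × 5.4609 ≈ 3276.56.

3277 px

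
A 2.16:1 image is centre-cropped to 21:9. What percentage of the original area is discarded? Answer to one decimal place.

7.4%

The width stays; only height is cut (since 21:9 is wider than 2.16:1).
(2.160)/(2.333) ≈ 0.926 of the area survives, leaving 7.43% discarded.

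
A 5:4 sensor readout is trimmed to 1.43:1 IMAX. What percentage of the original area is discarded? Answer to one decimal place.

12.6%

Going from 5:4 to 1.43:1 IMAX means cutting height while keeping width.
(1.250)/(1.430) ≈ 0.874 of the area survives, leaving 12.59% discarded.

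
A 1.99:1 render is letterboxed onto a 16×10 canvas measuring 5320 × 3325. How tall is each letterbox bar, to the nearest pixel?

326 px

1.99:1 (1.990) > 16×10 (1.600), so the render fills the width.
Content height = 5320 / 1.990 ≈ 2673.37 px.
3325 − 2673.37 = 651.63 px of bars (325.82 each).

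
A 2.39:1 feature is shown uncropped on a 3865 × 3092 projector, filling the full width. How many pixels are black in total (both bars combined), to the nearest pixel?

5700277 pixels

The feature is 3865 / 2.390 ≈ 1617.1548 px tall.
3092 − 1617.1548 = 1474.8452 px of bars.
Across the 3865-px span: 1474.8452 × 3865 ≈ 5700277 px.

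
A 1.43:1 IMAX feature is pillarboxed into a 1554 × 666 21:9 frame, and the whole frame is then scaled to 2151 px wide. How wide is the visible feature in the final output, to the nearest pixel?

1318 px

In the 1554×666 frame the feature fills the height: width = 666 × 1.430 ≈ 952.38 px.
Resizing to 2151 px wide multiplies everything by 1.3842: 952.38 → 1318.26 px.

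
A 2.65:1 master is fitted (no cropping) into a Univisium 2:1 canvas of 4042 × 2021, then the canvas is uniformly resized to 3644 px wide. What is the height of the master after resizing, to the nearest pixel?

1375 px

Fitted into 4042×2021, the master spans the width; its height is 4042 / 2.650 ≈ 1525.28 px.
Scaling 4042 → 3644 is ×0.9015, so the height becomes 1525.28 × 0.9015 ≈ 1375.09 px.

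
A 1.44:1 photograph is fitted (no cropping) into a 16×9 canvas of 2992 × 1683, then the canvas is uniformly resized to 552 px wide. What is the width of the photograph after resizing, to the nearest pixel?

447 px

At 2992×1683 the photograph is height-limited, so width = 1683 × 1.440 ≈ 2423.52 px.
The frame scales by 552/2992 = 0.1845; 2423.52 × 0.1845 ≈ 447.12 px.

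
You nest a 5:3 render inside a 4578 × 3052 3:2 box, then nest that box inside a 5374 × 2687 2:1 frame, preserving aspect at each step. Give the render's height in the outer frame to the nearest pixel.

2418 px

First fit — 5:3 into 4578×3052 spans the width: 4578.00 × 2746.80.
3:2 in 5374×2687: fills the height, so the intermediate becomes 4030.50 × 2687.00 — a scale of ×0.8804.
The render scales with it: height 2746.80 × 0.8804 ≈ 2418.30.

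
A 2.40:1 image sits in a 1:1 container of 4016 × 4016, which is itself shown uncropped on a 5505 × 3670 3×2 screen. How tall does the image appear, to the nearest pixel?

1529 px

Inside the 4016×4016 canvas the image is width-limited at 4016.00 × 1673.33.
1:1 in 5505×3670: fills the height, so the intermediate becomes 3670.00 × 3670.00 — a scale of ×0.9138.
So the image's height is 1673.33 × 0.9138 ≈ 1529.17.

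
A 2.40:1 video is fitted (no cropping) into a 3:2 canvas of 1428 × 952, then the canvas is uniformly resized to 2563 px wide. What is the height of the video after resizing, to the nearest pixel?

Fitted into 1428×952, the video spans the width; its height is 1428 / 2.400 ≈ 595.00 px.
Resizing to 2563 px wide multiplies everything by 1.7948: 595.00 → 1067.92 px.

1068 px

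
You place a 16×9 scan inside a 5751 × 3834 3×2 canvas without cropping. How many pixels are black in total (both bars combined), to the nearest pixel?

16×9 (1.778) > 3×2 (1.500), so the scan fills the width.
That makes the image 3234.9375 px tall (5751 × 9/16).
3834 − 3234.9375 = 599.0625 px of bars.
That's 599.0625 × 5751 ≈ 3445208 black pixels.

3445208 pixels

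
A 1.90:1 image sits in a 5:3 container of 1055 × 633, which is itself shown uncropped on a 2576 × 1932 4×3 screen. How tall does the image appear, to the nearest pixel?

1356 px

First fit — 1.90:1 into 1055×633 spans the width: 1055.00 × 555.26.
Second fit — the 5:3 canvas into 2576×1932 spans the width: 2576.00 × 1545.60 (×2.4417 from 1055×633).
So the image's height is 555.26 × 2.4417 ≈ 1355.79.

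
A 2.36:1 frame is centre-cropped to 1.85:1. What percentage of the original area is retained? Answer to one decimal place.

The height stays; only width is cut (since 1.85:1 is narrower than 2.36:1).
(1.850)/(2.360) ≈ 0.784 of the area survives.

78.4%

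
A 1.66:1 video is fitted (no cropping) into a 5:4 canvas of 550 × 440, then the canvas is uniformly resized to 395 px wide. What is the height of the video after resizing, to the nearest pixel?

238 px

At 550×440 the video is width-limited, so height = 550 / 1.660 ≈ 331.33 px.
Scaling 550 → 395 is ×0.7182, so the height becomes 331.33 × 0.7182 ≈ 237.95 px.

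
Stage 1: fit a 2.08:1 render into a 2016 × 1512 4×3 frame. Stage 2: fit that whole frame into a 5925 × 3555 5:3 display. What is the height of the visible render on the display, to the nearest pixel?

2279 px

2.08:1 in 2016×1512: fills the width, so the render is 2016.00 × 969.23.
The 4×3 canvas is height-limited in 5925×3555, giving 4740.00 × 3555.00; scale factor 2.3512.
The render scales with it: height 969.23 × 2.3512 ≈ 2278.85.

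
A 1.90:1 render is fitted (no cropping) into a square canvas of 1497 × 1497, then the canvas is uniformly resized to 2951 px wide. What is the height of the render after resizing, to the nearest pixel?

In the 1497×1497 frame the render fills the width: height = 1497 / 1.900 ≈ 787.89 px.
Resizing to 2951 px wide multiplies everything by 1.9713: 787.89 → 1553.16 px.

1553 px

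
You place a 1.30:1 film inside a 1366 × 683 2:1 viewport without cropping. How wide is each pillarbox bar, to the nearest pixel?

239 px

1.30:1 is narrower than 2:1, so it spans the full height.
That makes the image 887.90 px wide (683 × 1.300).
Black = 1366 − 887.90 = 478.10 px, or 239.05 per bar.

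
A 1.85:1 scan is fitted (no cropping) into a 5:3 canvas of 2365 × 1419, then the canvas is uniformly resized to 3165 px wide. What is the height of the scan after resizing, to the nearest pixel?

At 2365×1419 the scan is width-limited, so height = 2365 / 1.850 ≈ 1278.38 px.
Scaling 2365 → 3165 is ×1.3383, so the height becomes 1278.38 × 1.3383 ≈ 1710.81 px.

1711 px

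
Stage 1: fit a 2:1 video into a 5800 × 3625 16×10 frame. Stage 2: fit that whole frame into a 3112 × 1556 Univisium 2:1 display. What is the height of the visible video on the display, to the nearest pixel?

First fit — 2:1 into 5800×3625 spans the width: 5800.00 × 2900.00.
The 16×10 canvas is height-limited in 3112×1556, giving 2489.60 × 1556.00; scale factor 0.4292.
So the video's height is 2900.00 × 0.4292 ≈ 1244.80.

1245 px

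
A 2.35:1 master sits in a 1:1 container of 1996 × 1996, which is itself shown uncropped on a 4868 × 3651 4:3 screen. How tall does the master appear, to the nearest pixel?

1554 px

Inside the 1996×1996 canvas the master is width-limited at 1996.00 × 849.36.
The 1:1 canvas is height-limited in 4868×3651, giving 3651.00 × 3651.00; scale factor 1.8292.
Applying the same ×1.8292: 849.36 → 1553.62.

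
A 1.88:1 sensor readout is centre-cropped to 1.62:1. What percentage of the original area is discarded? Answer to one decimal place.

13.8%

Going from 1.88:1 to 1.62:1 means cutting width while keeping height.
Area ratio = (1.620)/(1.880) = 86.17%; the remaining 13.83% is cropped out.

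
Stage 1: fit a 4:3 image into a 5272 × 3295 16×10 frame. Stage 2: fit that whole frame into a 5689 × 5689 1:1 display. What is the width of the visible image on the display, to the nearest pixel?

First fit — 4:3 into 5272×3295 spans the height: 4393.33 × 3295.00.
Second fit — the 16×10 canvas into 5689×5689 spans the width: 5689.00 × 3555.62 (×1.0791 from 5272×3295).
So the image's width is 4393.33 × 1.0791 ≈ 4740.83.

4741 px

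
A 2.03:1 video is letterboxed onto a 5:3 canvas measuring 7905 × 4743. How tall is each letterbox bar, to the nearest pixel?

424 px

2.03:1 is wider than 5:3, so it spans the full width.
Content height = 7905 / 2.030 ≈ 3894.09 px.
Black = 4743 − 3894.09 = 848.91 px, or 424.46 per bar.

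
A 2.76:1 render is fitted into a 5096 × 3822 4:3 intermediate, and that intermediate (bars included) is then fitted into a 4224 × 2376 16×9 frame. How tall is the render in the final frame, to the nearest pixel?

2.76:1 in 5096×3822: fills the width, so the render is 5096.00 × 1846.38.
4:3 in 4224×2376: fills the height, so the intermediate becomes 3168.00 × 2376.00 — a scale of ×0.6217.
The render scales with it: height 1846.38 × 0.6217 ≈ 1147.83.

1148 px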